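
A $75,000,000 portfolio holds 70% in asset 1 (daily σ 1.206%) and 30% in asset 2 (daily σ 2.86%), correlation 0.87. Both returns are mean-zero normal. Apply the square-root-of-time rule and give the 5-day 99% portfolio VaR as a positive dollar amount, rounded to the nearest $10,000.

σ_p = √(0.7²·1.206² + 0.3²·2.86² + 2·0.87·0.7·0.3·1.206·2.86) = 1.646%.
σ_{5d} = 1.646% × √5 = 3.681%.
z(99%) = 2.326.
VaR = 2.326 × 3.681% = 8.562%; on $75,000,000 that is $6,421,500.

$6,420,000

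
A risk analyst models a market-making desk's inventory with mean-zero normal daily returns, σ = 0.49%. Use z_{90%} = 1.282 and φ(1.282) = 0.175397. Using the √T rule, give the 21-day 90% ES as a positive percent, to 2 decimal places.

3.94%

σ_{21d} = 0.49% × √21 = 2.245%.
ES multiplier = φ(z)/(1−α) = 0.175397/0.1 = 1.754.
ES = 2.245% × 1.754 = 3.938%.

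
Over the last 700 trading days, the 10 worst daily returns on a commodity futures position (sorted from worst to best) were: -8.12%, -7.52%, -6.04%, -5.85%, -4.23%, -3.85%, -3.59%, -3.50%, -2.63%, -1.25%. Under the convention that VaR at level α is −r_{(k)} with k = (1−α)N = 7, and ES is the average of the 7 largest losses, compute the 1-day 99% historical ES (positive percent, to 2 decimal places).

The 7 worst returns sum to -39.20%.
ES = −(-39.20%) / 7 = 5.6% ≈ 5.60%.

5.60%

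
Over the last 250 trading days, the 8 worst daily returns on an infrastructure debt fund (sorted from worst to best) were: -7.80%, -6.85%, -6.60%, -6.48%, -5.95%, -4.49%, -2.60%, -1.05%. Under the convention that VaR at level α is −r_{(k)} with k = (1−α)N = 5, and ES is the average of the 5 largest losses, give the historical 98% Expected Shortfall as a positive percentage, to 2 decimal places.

The 5 worst returns sum to -33.68%.
ES = −(-33.68%) / 5 = 6.736% ≈ 6.74%.

6.74%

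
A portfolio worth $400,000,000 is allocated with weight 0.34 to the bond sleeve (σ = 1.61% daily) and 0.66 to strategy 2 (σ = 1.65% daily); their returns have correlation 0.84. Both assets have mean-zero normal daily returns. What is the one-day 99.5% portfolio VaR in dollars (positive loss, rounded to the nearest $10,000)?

$16,250,000

σ_p² = 0.34²·1.61² + 0.66²·1.65² + 2·0.84·0.34·0.66·1.61·1.65 = 2.4870 (%²).
σ_p = √2.4870 = 1.577%.
At 99.5%, z = 2.576.
VaR = 2.576 × 1.577% = 4.062%; on $400,000,000 that is $16,248,000.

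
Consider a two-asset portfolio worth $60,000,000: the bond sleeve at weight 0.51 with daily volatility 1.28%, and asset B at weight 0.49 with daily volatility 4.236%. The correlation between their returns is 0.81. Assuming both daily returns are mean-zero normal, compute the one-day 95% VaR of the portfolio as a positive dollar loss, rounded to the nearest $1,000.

σ_p² = 0.51²·1.28² + 0.49²·4.236² + 2·0.81·0.51·0.49·1.28·4.236 = 6.9295 (%²).
σ_p = √6.9295 = 2.632%.
At 95%, z = 1.645.
VaR = 1.645 × 2.632% = 4.330%; on $60,000,000 that is $2,598,000.

$2,598,000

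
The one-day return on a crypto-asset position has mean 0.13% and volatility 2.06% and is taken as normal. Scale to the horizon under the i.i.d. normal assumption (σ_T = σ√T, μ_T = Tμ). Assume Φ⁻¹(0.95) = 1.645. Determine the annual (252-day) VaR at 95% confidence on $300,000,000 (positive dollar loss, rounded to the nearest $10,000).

σ_{252d} = 2.06% × √252 = 32.701%; μ_{252d} = 252 × 0.13% = 32.760%.
VaR = −(32.760%) + 1.645 × 32.701% = 21.033%.
On $300,000,000: 0.21033 × $300,000,000 = $63,099,000.

$63,100,000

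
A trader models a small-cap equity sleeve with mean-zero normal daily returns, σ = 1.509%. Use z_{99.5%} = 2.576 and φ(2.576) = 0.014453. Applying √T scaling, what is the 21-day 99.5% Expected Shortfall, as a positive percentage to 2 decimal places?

19.99%

σ_{21d} = 1.509% × √21 = 6.915%.
ES multiplier = φ(z)/(1−α) = 0.014453/0.005 = 2.891.
ES = 6.915% × 2.891 = 19.991%.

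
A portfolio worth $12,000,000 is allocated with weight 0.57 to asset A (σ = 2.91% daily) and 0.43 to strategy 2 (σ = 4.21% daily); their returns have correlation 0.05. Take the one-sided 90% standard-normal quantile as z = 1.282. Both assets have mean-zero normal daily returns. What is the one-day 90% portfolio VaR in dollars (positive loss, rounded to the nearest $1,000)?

$387,000

σ_p² = 0.57²·2.91² + 0.43²·4.21² + 2·0.05·0.57·0.43·2.91·4.21 = 6.3287 (%²).
σ_p = √6.3287 = 2.516%.
VaR = 1.282 × 2.516% = 3.226%; on $12,000,000 that is $387,120.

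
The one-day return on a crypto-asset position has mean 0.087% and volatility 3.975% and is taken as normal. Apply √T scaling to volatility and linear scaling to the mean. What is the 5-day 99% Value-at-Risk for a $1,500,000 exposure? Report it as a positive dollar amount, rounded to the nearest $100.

$303,600

At 99%, z = 2.326.
σ_{5d} = 3.975% × √5 = 8.888%; μ_{5d} = 5 × 0.087% = 0.435%.
VaR = −(0.435%) + 2.326 × 8.888% = 20.238%.
On $1,500,000: 0.20238 × $1,500,000 = $303,570.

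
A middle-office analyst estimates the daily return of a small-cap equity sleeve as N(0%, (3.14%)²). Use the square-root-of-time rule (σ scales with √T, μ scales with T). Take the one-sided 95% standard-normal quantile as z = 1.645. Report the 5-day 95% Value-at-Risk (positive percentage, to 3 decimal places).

σ_{5d} = 3.14% × √5 = 7.021%.
VaR = 1.645 × 7.021% = 11.550%.

11.550%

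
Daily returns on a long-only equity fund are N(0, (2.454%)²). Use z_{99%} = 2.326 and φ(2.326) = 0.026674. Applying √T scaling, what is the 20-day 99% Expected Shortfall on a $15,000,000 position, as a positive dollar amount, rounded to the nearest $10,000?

σ_{20d} = 2.454% × √20 = 10.975%.
ES multiplier = φ(z)/(1−α) = 0.026674/0.01 = 2.667.
ES = 10.975% × 2.667 = 29.270%; on $15,000,000: $4,390,500.

$4,390,000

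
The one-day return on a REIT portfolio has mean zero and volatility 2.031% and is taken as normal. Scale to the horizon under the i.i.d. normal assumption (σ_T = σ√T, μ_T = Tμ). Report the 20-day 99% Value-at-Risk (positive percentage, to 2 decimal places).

At 99%, z = 2.326.
σ_{20d} = 2.031% × √20 = 9.083%.
VaR = 2.326 × 9.083% = 21.127%.

21.13%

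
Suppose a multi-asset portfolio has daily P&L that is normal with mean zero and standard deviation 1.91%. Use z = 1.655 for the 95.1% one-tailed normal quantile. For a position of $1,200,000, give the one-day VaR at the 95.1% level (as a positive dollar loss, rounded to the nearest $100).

$37,900

VaR = z·σ = 1.655 × 1.91% = 3.161%.
On $1,200,000: 0.03161 × $1,200,000 = $37,932.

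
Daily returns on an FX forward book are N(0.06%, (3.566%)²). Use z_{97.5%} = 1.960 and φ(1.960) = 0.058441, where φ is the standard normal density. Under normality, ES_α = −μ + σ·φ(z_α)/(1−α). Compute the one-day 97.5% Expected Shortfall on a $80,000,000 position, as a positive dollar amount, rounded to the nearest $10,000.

Tail multiplier: φ(z)/(1−α) = 0.058441 / 0.025 = 2.338.
ES = −(0.06%) + 3.566% × 2.338 = 8.277%.
On $80,000,000: 0.08277 × $80,000,000 = $6,621,600.

$6,620,000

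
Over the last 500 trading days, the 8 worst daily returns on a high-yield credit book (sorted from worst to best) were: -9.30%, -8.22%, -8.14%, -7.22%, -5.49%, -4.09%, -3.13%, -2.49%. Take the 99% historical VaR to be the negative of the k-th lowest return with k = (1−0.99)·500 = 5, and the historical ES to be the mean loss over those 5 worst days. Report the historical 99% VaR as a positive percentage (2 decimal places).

5.49%

k = 5; the 5th lowest return is -5.49%, so VaR = 5.49%.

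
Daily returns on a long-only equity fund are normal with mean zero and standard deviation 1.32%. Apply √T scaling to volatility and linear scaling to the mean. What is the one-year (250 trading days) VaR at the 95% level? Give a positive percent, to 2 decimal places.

At 95%, z = 1.645.
σ_{250d} = 1.32% × √250 = 20.871%.
VaR = 1.645 × 20.871% = 34.333%.

34.33%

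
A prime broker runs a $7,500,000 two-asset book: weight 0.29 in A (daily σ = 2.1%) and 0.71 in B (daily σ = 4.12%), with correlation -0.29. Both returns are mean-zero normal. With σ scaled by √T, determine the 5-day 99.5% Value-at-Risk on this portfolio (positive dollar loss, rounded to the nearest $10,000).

σ_p = √(0.29²·2.1² + 0.71²·4.12² + 2·-0.29·0.29·0.71·2.1·4.12) = 2.810%.
σ_{5d} = 2.810% × √5 = 6.283%.
z(99.5%) = 2.576.
VaR = 2.576 × 6.283% = 16.185%; on $7,500,000 that is $1,213,875.

$1,210,000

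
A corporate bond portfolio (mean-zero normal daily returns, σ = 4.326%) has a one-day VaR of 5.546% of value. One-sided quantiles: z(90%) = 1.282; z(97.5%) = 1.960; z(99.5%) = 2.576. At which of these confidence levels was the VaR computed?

90%

Implied z = VaR/σ = 5.546 / 4.326 = 1.282.
This matches z(90%) = 1.282.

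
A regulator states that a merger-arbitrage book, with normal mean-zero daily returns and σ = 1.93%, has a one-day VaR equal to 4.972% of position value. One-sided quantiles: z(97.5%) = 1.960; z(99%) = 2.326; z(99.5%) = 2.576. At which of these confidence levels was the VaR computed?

99.5%

Implied z = VaR/σ = 4.972 / 1.93 = 2.576.
This matches z(99.5%) = 2.576.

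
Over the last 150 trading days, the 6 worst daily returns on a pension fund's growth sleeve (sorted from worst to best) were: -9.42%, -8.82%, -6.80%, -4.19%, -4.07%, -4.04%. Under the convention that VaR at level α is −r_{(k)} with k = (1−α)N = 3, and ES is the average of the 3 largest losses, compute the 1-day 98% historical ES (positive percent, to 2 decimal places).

8.35%

The 3 worst returns sum to -25.04%.
ES = −(-25.04%) / 3 = 8.3466…% ≈ 8.35%.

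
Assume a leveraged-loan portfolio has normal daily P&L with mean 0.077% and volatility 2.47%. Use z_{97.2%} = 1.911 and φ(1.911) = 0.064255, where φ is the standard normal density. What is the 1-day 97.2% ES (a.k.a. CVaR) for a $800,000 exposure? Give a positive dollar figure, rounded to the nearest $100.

Tail multiplier: φ(z)/(1−α) = 0.064255 / 0.028 = 2.295.
ES = −(0.077%) + 2.47% × 2.295 = 5.592%.
On $800,000: 0.05592 × $800,000 = $44,736.

$44,700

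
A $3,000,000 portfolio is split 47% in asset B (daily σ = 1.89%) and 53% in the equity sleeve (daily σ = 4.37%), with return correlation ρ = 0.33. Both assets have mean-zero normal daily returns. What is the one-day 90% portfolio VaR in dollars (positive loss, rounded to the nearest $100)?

$105,400

σ_p² = 0.47²·1.89² + 0.53²·4.37² + 2·0.33·0.47·0.53·1.89·4.37 = 7.5113 (%²).
σ_p = √7.5113 = 2.741%.
At 90%, z = 1.282.
VaR = 1.282 × 2.741% = 3.514%; on $3,000,000 that is $105,420.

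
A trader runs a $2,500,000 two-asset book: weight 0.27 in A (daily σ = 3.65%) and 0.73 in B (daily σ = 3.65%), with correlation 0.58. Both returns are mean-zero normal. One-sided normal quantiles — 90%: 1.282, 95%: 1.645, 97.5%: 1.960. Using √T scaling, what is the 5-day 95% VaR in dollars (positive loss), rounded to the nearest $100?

σ_p = √(0.27²·3.65² + 0.73²·3.65² + 2·0.58·0.27·0.73·3.65·3.65) = 3.334%.
σ_{5d} = 3.334% × √5 = 7.455%.
VaR = 1.645 × 7.455% = 12.263%; on $2,500,000 that is $306,575.

$306,600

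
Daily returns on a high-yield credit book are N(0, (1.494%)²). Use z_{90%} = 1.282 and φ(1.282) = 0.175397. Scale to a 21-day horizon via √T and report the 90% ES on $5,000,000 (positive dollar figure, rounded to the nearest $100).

$600,400

σ_{21d} = 1.494% × √21 = 6.846%.
ES multiplier = φ(z)/(1−α) = 0.175397/0.1 = 1.754.
ES = 6.846% × 1.754 = 12.008%; on $5,000,000: $600,400.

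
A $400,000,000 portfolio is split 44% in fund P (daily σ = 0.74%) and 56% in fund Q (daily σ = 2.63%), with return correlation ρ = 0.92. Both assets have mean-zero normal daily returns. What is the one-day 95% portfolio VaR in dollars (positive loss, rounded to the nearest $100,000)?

σ_p² = 0.44²·0.74² + 0.56²·2.63² + 2·0.92·0.44·0.56·0.74·2.63 = 3.1575 (%²).
σ_p = √3.1575 = 1.777%.
At 95%, z = 1.645.
VaR = 1.645 × 1.777% = 2.923%; on $400,000,000 that is $11,692,000.

$11,700,000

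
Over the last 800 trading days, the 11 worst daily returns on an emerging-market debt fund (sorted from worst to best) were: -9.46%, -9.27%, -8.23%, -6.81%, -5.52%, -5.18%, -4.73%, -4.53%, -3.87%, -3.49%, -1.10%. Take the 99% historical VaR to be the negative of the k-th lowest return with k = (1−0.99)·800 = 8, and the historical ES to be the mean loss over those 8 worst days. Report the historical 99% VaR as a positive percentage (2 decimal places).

4.53%

k = 8; the 8th lowest return is -4.53%, so VaR = 4.53%.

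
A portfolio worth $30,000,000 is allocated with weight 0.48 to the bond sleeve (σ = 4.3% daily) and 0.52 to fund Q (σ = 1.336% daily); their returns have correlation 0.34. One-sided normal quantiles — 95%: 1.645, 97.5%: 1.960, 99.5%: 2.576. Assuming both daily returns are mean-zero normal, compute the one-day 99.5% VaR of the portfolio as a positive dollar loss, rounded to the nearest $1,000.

σ_p² = 0.48²·4.3² + 0.52²·1.336² + 2·0.34·0.48·0.52·4.3·1.336 = 5.7178 (%²).
σ_p = √5.7178 = 2.391%.
VaR = 2.576 × 2.391% = 6.159%; on $30,000,000 that is $1,847,700.

$1,848,000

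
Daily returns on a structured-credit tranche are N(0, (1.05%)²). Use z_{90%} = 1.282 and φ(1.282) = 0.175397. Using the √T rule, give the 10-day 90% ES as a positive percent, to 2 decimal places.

5.82%

σ_{10d} = 1.05% × √10 = 3.320%.
ES multiplier = φ(z)/(1−α) = 0.175397/0.1 = 1.754.
ES = 3.320% × 1.754 = 5.823%.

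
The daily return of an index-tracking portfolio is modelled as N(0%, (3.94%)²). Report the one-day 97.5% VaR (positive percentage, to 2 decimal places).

At 97.5% one-sided, z = 1.960.
VaR = z·σ = 1.960 × 3.94% = 7.722%.

7.72%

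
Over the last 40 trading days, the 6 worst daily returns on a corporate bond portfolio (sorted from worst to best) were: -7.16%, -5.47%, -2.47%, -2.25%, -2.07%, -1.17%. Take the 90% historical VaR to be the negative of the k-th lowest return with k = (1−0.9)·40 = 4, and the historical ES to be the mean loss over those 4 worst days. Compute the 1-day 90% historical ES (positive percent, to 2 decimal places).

The 4 worst returns sum to -17.35%.
ES = −(-17.35%) / 4 = 4.3375% ≈ 4.34%.

4.34%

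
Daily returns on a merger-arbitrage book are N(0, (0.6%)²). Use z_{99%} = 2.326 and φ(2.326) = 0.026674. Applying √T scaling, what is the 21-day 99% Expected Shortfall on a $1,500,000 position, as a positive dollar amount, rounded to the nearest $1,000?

$110,000

σ_{21d} = 0.6% × √21 = 2.750%.
ES multiplier = φ(z)/(1−α) = 0.026674/0.01 = 2.667.
ES = 2.750% × 2.667 = 7.334%; on $1,500,000: $110,010.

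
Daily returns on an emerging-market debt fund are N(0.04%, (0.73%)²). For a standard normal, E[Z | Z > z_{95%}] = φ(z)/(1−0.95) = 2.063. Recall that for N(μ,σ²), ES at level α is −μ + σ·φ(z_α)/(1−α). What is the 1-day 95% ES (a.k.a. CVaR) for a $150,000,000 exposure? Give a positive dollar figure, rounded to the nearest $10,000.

$2,200,000

ES = −(0.04%) + 0.73% × 2.063 = 1.466%.
On $150,000,000: 0.01466 × $150,000,000 = $2,199,000.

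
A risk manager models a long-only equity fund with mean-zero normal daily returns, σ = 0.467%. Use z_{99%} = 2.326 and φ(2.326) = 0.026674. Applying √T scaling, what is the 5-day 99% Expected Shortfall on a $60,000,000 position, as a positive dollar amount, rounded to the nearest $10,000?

$1,670,000

σ_{5d} = 0.467% × √5 = 1.044%.
ES multiplier = φ(z)/(1−α) = 0.026674/0.01 = 2.667.
ES = 1.044% × 2.667 = 2.784%; on $60,000,000: $1,670,400.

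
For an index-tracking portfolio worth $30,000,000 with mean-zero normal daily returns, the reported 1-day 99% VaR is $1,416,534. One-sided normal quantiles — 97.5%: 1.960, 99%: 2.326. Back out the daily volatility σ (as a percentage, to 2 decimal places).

2.03%

VaR as a fraction: $1,416,534 / $30,000,000 = 4.722%.
σ = VaR / z = 4.722% / 2.326 = 2.030%.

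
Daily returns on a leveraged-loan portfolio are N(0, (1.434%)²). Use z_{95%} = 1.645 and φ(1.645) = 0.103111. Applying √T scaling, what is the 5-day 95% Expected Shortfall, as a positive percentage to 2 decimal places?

σ_{5d} = 1.434% × √5 = 3.207%.
ES multiplier = φ(z)/(1−α) = 0.103111/0.05 = 2.062.
ES = 3.207% × 2.062 = 6.613%.

6.61%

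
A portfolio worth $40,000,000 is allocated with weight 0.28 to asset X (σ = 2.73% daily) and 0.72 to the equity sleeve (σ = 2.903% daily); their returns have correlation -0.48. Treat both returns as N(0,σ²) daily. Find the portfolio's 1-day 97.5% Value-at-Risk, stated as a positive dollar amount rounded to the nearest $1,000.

$1,450,000

σ_p² = 0.28²·2.73² + 0.72²·2.903² + 2·-0.48·0.28·0.72·2.73·2.903 = 3.4193 (%²).
σ_p = √3.4193 = 1.849%.
At 97.5%, z = 1.960.
VaR = 1.960 × 1.849% = 3.624%; on $40,000,000 that is $1,449,600.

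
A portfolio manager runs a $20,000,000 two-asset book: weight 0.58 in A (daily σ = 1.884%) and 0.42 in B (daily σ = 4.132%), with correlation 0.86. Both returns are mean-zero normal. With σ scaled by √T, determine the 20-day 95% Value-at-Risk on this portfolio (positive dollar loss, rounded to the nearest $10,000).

σ_p = √(0.58²·1.884² + 0.42²·4.132² + 2·0.86·0.58·0.42·1.884·4.132) = 2.733%.
σ_{20d} = 2.733% × √20 = 12.222%.
z(95%) = 1.645.
VaR = 1.645 × 12.222% = 20.105%; on $20,000,000 that is $4,021,000.

$4,020,000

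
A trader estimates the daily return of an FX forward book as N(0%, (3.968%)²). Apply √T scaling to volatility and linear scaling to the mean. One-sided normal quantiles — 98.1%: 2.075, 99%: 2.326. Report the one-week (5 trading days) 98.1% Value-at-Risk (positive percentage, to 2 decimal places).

σ_{5d} = 3.968% × √5 = 8.873%.
VaR = 2.075 × 8.873% = 18.411%.

18.41%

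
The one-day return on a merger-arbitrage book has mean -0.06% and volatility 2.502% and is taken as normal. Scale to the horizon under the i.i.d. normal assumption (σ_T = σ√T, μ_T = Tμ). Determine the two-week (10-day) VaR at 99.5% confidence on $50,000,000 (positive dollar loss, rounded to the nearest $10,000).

$10,490,000

At 99.5%, z = 2.576.
σ_{10d} = 2.502% × √10 = 7.912%; μ_{10d} = 10 × -0.06% = -0.600%.
VaR = −(-0.600%) + 2.576 × 7.912% = 20.981%.
On $50,000,000: 0.20981 × $50,000,000 = $10,490,500.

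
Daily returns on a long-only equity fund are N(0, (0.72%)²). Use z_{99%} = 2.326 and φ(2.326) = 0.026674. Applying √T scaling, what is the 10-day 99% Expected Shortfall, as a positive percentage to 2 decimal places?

σ_{10d} = 0.72% × √10 = 2.277%.
ES multiplier = φ(z)/(1−α) = 0.026674/0.01 = 2.667.
ES = 2.277% × 2.667 = 6.073%.

6.07%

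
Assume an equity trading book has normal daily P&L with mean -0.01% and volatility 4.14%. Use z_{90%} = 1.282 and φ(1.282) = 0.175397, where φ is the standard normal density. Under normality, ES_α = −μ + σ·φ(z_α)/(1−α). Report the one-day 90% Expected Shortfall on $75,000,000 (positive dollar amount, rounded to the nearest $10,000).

Tail multiplier: φ(z)/(1−α) = 0.175397 / 0.1 = 1.754.
ES = −(-0.01%) + 4.14% × 1.754 = 7.272%.
On $75,000,000: 0.07272 × $75,000,000 = $5,454,000.

$5,450,000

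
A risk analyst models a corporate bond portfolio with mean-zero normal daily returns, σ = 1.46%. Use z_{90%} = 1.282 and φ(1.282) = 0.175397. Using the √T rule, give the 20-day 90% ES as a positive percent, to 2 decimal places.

σ_{20d} = 1.46% × √20 = 6.529%.
ES multiplier = φ(z)/(1−α) = 0.175397/0.1 = 1.754.
ES = 6.529% × 1.754 = 11.452%.

11.45%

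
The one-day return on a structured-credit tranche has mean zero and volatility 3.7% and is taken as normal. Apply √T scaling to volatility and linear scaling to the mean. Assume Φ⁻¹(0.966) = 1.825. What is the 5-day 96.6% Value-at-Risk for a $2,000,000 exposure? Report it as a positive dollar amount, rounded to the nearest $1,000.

σ_{5d} = 3.7% × √5 = 8.273%.
VaR = 1.825 × 8.273% = 15.098%.
On $2,000,000: 0.15098 × $2,000,000 = $301,960.

$302,000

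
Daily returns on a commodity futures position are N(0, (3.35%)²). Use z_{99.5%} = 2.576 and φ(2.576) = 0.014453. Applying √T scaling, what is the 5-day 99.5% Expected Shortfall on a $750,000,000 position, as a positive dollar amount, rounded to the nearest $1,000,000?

σ_{5d} = 3.35% × √5 = 7.491%.
ES multiplier = φ(z)/(1−α) = 0.014453/0.005 = 2.891.
ES = 7.491% × 2.891 = 21.656%; on $750,000,000: $162,420,000.

$162,000,000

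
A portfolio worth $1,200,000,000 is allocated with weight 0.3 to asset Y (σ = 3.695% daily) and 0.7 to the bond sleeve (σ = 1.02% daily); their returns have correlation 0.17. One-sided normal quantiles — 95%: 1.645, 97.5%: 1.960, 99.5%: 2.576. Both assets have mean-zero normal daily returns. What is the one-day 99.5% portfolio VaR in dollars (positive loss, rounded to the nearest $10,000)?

σ_p² = 0.3²·3.695² + 0.7²·1.02² + 2·0.17·0.3·0.7·3.695·1.02 = 2.0077 (%²).
σ_p = √2.0077 = 1.417%.
VaR = 2.576 × 1.417% = 3.650%; on $1,200,000,000 that is $43,800,000.

$43,800,000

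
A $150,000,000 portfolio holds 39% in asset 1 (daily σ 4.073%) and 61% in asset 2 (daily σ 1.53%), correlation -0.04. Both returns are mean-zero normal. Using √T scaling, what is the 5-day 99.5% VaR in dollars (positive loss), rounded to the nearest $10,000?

$15,640,000

σ_p = √(0.39²·4.073² + 0.61²·1.53² + 2·-0.04·0.39·0.61·4.073·1.53) = 1.810%.
σ_{5d} = 1.810% × √5 = 4.047%.
z(99.5%) = 2.576.
VaR = 2.576 × 4.047% = 10.425%; on $150,000,000 that is $15,637,500.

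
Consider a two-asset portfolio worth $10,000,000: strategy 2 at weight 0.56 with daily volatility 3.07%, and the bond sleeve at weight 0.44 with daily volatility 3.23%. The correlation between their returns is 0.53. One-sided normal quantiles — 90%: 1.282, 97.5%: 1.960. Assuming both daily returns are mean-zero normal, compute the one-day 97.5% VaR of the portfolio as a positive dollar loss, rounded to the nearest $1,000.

$539,000

σ_p² = 0.56²·3.07² + 0.44²·3.23² + 2·0.53·0.56·0.44·3.07·3.23 = 7.5654 (%²).
σ_p = √7.5654 = 2.751%.
VaR = 1.960 × 2.751% = 5.392%; on $10,000,000 that is $539,200.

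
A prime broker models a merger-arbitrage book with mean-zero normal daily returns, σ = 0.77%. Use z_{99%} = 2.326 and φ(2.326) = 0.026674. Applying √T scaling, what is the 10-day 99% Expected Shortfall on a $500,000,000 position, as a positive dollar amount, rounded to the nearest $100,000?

σ_{10d} = 0.77% × √10 = 2.435%.
ES multiplier = φ(z)/(1−α) = 0.026674/0.01 = 2.667.
ES = 2.435% × 2.667 = 6.494%; on $500,000,000: $32,470,000.

$32,500,000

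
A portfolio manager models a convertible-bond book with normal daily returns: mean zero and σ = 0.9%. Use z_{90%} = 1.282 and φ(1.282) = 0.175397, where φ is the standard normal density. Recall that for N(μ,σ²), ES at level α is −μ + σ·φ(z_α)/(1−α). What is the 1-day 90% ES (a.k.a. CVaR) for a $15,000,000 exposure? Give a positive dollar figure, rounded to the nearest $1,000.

$237,000

Tail multiplier: φ(z)/(1−α) = 0.175397 / 0.1 = 1.754.
ES = 0.9% × 1.754 = 1.579%.
On $15,000,000: 0.01579 × $15,000,000 = $236,850.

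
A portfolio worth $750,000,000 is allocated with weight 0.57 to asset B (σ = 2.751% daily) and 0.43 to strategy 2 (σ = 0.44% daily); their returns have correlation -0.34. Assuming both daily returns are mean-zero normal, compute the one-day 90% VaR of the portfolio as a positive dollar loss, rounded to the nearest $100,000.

$14,600,000

σ_p² = 0.57²·2.751² + 0.43²·0.44² + 2·-0.34·0.57·0.43·2.751·0.44 = 2.2929 (%²).
σ_p = √2.2929 = 1.514%.
At 90%, z = 1.282.
VaR = 1.282 × 1.514% = 1.941%; on $750,000,000 that is $14,557,500.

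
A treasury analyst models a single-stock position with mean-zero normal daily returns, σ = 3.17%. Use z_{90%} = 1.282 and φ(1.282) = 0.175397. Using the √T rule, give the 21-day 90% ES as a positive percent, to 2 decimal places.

σ_{21d} = 3.17% × √21 = 14.527%.
ES multiplier = φ(z)/(1−α) = 0.175397/0.1 = 1.754.
ES = 14.527% × 1.754 = 25.480%.

25.48%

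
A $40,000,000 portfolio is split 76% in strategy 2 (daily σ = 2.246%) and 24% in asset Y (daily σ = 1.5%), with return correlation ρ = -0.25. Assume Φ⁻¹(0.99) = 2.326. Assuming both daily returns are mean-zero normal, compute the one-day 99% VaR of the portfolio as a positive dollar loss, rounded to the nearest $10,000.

$1,540,000

σ_p² = 0.76²·2.246² + 0.24²·1.5² + 2·-0.25·0.76·0.24·2.246·1.5 = 2.7361 (%²).
σ_p = √2.7361 = 1.654%.
VaR = 2.326 × 1.654% = 3.847%; on $40,000,000 that is $1,538,800.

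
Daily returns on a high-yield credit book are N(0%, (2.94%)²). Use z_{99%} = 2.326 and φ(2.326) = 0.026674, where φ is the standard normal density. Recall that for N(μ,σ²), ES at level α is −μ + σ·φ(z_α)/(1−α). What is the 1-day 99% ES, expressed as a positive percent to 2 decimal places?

Tail multiplier: φ(z)/(1−α) = 0.026674 / 0.01 = 2.667.
ES = 2.94% × 2.667 = 7.841%.

7.84%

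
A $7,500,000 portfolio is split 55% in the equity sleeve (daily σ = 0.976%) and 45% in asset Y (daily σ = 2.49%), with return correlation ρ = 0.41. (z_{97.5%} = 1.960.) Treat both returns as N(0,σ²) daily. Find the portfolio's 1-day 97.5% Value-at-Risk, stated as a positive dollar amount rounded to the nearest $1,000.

σ_p² = 0.55²·0.976² + 0.45²·2.49² + 2·0.41·0.55·0.45·0.976·2.49 = 2.0369 (%²).
σ_p = √2.0369 = 1.427%.
VaR = 1.960 × 1.427% = 2.797%; on $7,500,000 that is $209,775.

$210,000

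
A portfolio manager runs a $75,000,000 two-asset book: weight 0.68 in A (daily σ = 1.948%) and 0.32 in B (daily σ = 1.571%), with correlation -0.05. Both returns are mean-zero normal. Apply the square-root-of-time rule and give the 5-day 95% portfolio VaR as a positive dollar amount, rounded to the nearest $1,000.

σ_p = √(0.68²·1.948² + 0.32²·1.571² + 2·-0.05·0.68·0.32·1.948·1.571) = 1.393%.
σ_{5d} = 1.393% × √5 = 3.115%.
z(95%) = 1.645.
VaR = 1.645 × 3.115% = 5.124%; on $75,000,000 that is $3,843,000.

$3,843,000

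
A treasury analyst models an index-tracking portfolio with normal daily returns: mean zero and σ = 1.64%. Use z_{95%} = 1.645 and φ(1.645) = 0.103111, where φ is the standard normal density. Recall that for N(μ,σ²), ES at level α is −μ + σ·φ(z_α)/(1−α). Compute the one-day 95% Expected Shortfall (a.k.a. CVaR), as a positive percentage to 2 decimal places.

Tail multiplier: φ(z)/(1−α) = 0.103111 / 0.05 = 2.062.
ES = 1.64% × 2.062 = 3.382%.

3.38%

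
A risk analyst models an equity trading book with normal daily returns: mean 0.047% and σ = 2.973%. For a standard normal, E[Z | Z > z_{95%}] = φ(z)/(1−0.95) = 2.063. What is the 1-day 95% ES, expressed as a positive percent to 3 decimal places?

6.086%

ES = −(0.047%) + 2.973% × 2.063 = 6.086%.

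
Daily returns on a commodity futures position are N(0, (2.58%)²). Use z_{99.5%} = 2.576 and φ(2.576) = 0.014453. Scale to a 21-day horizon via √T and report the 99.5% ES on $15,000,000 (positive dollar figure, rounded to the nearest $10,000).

$5,130,000

σ_{21d} = 2.58% × √21 = 11.823%.
ES multiplier = φ(z)/(1−α) = 0.014453/0.005 = 2.891.
ES = 11.823% × 2.891 = 34.180%; on $15,000,000: $5,127,000.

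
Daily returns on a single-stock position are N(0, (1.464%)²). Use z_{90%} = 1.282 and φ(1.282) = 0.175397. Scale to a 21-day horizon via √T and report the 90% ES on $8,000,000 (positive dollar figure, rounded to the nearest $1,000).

$941,000

σ_{21d} = 1.464% × √21 = 6.709%.
ES multiplier = φ(z)/(1−α) = 0.175397/0.1 = 1.754.
ES = 6.709% × 1.754 = 11.768%; on $8,000,000: $941,440.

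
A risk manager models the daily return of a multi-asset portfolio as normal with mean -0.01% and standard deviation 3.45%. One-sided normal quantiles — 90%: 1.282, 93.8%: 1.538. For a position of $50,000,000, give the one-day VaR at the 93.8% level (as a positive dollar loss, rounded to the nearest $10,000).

$2,660,000

VaR = −μ + z·σ = −(-0.01%) + 1.538 × 3.45% = 5.316%.
On $50,000,000: 0.05316 × $50,000,000 = $2,658,000.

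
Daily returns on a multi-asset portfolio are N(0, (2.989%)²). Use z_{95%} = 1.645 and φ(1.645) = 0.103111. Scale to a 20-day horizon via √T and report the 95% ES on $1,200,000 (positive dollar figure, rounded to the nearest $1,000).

$331,000

σ_{20d} = 2.989% × √20 = 13.367%.
ES multiplier = φ(z)/(1−α) = 0.103111/0.05 = 2.062.
ES = 13.367% × 2.062 = 27.563%; on $1,200,000: $330,756.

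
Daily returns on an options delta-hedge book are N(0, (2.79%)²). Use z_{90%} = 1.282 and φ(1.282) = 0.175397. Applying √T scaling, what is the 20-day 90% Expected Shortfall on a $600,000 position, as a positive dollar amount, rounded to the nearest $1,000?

σ_{20d} = 2.79% × √20 = 12.477%.
ES multiplier = φ(z)/(1−α) = 0.175397/0.1 = 1.754.
ES = 12.477% × 1.754 = 21.885%; on $600,000: $131,310.

$131,000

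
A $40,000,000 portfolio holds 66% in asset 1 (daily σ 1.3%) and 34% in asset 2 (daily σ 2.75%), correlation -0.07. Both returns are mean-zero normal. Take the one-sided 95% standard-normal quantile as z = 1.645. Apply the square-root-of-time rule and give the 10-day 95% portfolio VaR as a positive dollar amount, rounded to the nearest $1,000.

$2,547,000

σ_p = √(0.66²·1.3² + 0.34²·2.75² + 2·-0.07·0.66·0.34·1.3·2.75) = 1.224%.
σ_{10d} = 1.224% × √10 = 3.871%.
VaR = 1.645 × 3.871% = 6.368%; on $40,000,000 that is $2,547,200.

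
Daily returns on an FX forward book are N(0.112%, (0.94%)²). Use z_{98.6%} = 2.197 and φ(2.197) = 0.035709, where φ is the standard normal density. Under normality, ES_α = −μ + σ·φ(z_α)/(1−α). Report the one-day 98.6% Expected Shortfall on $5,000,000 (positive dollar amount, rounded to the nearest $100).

Tail multiplier: φ(z)/(1−α) = 0.035709 / 0.014 = 2.551.
ES = −(0.112%) + 0.94% × 2.551 = 2.286%.
On $5,000,000: 0.02286 × $5,000,000 = $114,300.

$114,300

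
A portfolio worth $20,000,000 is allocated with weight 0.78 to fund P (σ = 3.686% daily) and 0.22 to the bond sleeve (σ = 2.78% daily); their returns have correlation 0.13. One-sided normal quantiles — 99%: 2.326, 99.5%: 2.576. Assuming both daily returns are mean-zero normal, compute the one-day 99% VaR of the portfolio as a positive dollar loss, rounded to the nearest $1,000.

σ_p² = 0.78²·3.686² + 0.22²·2.78² + 2·0.13·0.78·0.22·3.686·2.78 = 9.0973 (%²).
σ_p = √9.0973 = 3.016%.
VaR = 2.326 × 3.016% = 7.015%; on $20,000,000 that is $1,403,000.

$1,403,000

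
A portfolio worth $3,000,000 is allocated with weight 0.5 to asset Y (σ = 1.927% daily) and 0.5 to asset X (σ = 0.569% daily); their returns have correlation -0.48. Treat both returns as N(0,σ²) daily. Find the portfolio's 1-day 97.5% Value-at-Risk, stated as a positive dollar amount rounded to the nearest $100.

$50,800

σ_p² = 0.5²·1.927² + 0.5²·0.569² + 2·-0.48·0.5·0.5·1.927·0.569 = 0.7461 (%²).
σ_p = √0.7461 = 0.864%.
At 97.5%, z = 1.960.
VaR = 1.960 × 0.864% = 1.693%; on $3,000,000 that is $50,790.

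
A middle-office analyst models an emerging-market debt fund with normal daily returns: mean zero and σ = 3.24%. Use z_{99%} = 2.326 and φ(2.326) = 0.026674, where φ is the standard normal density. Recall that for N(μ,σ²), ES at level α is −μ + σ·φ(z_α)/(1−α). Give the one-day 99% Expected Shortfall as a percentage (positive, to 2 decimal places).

8.64%

Tail multiplier: φ(z)/(1−α) = 0.026674 / 0.01 = 2.667.
ES = 3.24% × 2.667 = 8.641%.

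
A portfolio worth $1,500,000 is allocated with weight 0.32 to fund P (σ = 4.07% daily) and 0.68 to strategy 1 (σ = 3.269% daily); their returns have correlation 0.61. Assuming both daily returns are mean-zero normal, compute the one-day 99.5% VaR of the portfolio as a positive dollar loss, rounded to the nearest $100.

σ_p² = 0.32²·4.07² + 0.68²·3.269² + 2·0.61·0.32·0.68·4.07·3.269 = 10.1697 (%²).
σ_p = √10.1697 = 3.189%.
At 99.5%, z = 2.576.
VaR = 2.576 × 3.189% = 8.215%; on $1,500,000 that is $123,225.

$123,200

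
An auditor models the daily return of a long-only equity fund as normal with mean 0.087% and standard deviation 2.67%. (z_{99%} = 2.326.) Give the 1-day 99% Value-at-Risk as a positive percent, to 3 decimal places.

6.123%

VaR = −μ + z·σ = −(0.087%) + 2.326 × 2.67% = 6.123%.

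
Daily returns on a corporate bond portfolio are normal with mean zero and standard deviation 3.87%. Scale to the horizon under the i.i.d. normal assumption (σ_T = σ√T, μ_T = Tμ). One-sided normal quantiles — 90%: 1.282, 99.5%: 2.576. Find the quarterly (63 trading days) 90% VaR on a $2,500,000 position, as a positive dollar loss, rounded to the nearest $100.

σ_{63d} = 3.87% × √63 = 30.717%.
VaR = 1.282 × 30.717% = 39.379%.
On $2,500,000: 0.39379 × $2,500,000 = $984,475.

$984,500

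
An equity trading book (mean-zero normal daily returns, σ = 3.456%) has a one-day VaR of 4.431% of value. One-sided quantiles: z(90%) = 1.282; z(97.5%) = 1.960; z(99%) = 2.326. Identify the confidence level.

90%

Implied z = VaR/σ = 4.431 / 3.456 = 1.282.
This matches z(90%) = 1.282.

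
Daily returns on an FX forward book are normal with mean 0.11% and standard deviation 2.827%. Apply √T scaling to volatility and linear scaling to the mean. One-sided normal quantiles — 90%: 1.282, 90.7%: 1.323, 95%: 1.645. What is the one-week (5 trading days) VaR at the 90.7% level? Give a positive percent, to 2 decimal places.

7.81%

σ_{5d} = 2.827% × √5 = 6.321%; μ_{5d} = 5 × 0.11% = 0.550%.
VaR = −(0.550%) + 1.323 × 6.321% = 7.813%.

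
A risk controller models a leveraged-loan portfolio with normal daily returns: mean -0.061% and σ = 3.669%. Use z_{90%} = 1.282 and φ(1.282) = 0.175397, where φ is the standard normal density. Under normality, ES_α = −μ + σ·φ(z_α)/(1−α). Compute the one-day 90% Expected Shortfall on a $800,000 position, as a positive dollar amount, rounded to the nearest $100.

Tail multiplier: φ(z)/(1−α) = 0.175397 / 0.1 = 1.754.
ES = −(-0.061%) + 3.669% × 1.754 = 6.496%.
On $800,000: 0.06496 × $800,000 = $51,968.

$52,000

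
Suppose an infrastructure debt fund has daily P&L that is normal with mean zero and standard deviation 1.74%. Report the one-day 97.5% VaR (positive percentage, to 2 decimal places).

At 97.5% one-sided, z = 1.960.
VaR = z·σ = 1.960 × 1.74% = 3.410%.

3.41%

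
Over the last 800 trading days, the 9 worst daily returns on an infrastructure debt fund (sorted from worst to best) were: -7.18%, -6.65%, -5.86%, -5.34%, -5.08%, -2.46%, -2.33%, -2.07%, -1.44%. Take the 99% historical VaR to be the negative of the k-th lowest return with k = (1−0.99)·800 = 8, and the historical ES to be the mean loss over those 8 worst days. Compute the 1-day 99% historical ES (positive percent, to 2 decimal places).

The 8 worst returns sum to -36.97%.
ES = −(-36.97%) / 8 = 4.62125% ≈ 4.62%.

4.62%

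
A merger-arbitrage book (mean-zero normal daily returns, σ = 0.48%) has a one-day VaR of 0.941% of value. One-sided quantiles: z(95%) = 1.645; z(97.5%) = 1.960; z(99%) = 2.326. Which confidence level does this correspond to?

Implied z = VaR/σ = 0.941 / 0.48 = 1.960.
This matches z(97.5%) = 1.960.

97.5%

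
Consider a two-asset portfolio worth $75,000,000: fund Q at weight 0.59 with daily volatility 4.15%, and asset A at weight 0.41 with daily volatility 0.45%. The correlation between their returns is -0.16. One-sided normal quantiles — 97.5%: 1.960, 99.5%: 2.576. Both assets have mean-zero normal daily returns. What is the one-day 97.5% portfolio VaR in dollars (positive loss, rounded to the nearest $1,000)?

σ_p² = 0.59²·4.15² + 0.41²·0.45² + 2·-0.16·0.59·0.41·4.15·0.45 = 5.8846 (%²).
σ_p = √5.8846 = 2.426%.
VaR = 1.960 × 2.426% = 4.755%; on $75,000,000 that is $3,566,250.

$3,566,000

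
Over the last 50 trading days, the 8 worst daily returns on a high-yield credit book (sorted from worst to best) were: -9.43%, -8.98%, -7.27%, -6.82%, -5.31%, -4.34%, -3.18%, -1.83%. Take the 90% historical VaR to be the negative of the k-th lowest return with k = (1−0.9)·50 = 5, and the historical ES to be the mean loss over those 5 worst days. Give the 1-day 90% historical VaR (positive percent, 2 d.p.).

5.31%

k = 5; the 5th lowest return is -5.31%, so VaR = 5.31%.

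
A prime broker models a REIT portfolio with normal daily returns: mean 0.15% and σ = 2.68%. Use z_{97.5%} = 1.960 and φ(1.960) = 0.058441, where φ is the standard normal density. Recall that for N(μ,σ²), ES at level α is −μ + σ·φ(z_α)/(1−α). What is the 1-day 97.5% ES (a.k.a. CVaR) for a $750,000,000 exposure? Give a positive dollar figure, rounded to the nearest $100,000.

Tail multiplier: φ(z)/(1−α) = 0.058441 / 0.025 = 2.338.
ES = −(0.15%) + 2.68% × 2.338 = 6.116%.
On $750,000,000: 0.06116 × $750,000,000 = $45,870,000.

$45,900,000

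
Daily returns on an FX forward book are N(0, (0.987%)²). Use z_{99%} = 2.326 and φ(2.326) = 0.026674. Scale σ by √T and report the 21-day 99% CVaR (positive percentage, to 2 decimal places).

σ_{21d} = 0.987% × √21 = 4.523%.
ES multiplier = φ(z)/(1−α) = 0.026674/0.01 = 2.667.
ES = 4.523% × 2.667 = 12.063%.

12.06%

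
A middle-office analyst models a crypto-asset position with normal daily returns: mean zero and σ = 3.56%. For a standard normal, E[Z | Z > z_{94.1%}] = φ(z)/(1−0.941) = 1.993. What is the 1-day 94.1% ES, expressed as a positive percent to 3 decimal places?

7.095%

ES = 3.56% × 1.993 = 7.095%.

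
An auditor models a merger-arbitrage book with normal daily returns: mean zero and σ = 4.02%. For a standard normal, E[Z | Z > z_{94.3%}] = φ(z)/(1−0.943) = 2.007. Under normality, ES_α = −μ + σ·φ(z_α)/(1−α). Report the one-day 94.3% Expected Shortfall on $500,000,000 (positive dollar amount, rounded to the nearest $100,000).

ES = 4.02% × 2.007 = 8.068%.
On $500,000,000: 0.08068 × $500,000,000 = $40,340,000.

$40,300,000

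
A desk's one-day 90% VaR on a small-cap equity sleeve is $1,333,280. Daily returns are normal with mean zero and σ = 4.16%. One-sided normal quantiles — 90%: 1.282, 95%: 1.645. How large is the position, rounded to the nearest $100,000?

$25,000,000

VaR as a fraction of value: z·σ = 1.282 × 4.16% = 5.33312%.
Position = $1,333,280 / 0.0533312 = $25,000,000.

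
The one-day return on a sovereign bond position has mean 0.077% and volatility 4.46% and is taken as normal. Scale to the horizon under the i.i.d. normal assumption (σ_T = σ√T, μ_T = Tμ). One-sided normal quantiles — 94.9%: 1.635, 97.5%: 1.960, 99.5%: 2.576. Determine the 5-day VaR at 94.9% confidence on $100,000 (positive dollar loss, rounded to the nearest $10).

σ_{5d} = 4.46% × √5 = 9.973%; μ_{5d} = 5 × 0.077% = 0.385%.
VaR = −(0.385%) + 1.635 × 9.973% = 15.921%.
On $100,000: 0.15921 × $100,000 = $15,921.

$15,920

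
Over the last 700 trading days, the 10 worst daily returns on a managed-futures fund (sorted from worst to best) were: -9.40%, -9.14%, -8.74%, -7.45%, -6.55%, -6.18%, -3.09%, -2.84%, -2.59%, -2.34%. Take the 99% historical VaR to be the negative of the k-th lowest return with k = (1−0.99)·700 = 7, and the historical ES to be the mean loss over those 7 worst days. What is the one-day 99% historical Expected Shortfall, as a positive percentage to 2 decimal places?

7.22%

The 7 worst returns sum to -50.55%.
ES = −(-50.55%) / 7 = 7.2214…% ≈ 7.22%.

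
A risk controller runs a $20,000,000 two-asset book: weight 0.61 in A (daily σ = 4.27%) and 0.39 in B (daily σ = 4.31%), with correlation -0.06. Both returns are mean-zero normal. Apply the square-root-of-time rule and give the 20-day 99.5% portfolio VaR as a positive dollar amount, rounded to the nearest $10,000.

$6,940,000

σ_p = √(0.61²·4.27² + 0.39²·4.31² + 2·-0.06·0.61·0.39·4.27·4.31) = 3.014%.
σ_{20d} = 3.014% × √20 = 13.479%.
z(99.5%) = 2.576.
VaR = 2.576 × 13.479% = 34.722%; on $20,000,000 that is $6,944,400.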